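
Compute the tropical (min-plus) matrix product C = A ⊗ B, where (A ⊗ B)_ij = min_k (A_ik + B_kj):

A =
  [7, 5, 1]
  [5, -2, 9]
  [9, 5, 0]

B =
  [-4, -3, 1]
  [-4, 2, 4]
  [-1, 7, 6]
A ⊗ B =
  [0, 4, 7]
  [-6, 0, 2]
  [-1, 6, 6]

Apply the min-plus product entry-by-entry:
  C[0][0] = min over k of (A[0][0] + B[0][0] = 7 + -4 = 3, A[0][1] + B[1][0] = 5 + -4 = 1, A[0][2] + B[2][0] = 1 + -1 = 0) = 0 (attained at k = 2)
  C[0][1] = min over k of (A[0][0] + B[0][1] = 7 + -3 = 4, A[0][1] + B[1][1] = 5 + 2 = 7, A[0][2] + B[2][1] = 1 + 7 = 8) = 4 (attained at k = 0)
  C[0][2] = min over k of (A[0][0] + B[0][2] = 7 + 1 = 8, A[0][1] + B[1][2] = 5 + 4 = 9, A[0][2] + B[2][2] = 1 + 6 = 7) = 7 (attained at k = 2)
  C[1][0] = min over k of (A[1][0] + B[0][0] = 5 + -4 = 1, A[1][1] + B[1][0] = -2 + -4 = -6, A[1][2] + B[2][0] = 9 + -1 = 8) = -6 (attained at k = 1)
  C[1][1] = min over k of (A[1][0] + B[0][1] = 5 + -3 = 2, A[1][1] + B[1][1] = -2 + 2 = 0, A[1][2] + B[2][1] = 9 + 7 = 16) = 0 (attained at k = 1)
  C[1][2] = min over k of (A[1][0] + B[0][2] = 5 + 1 = 6, A[1][1] + B[1][2] = -2 + 4 = 2, A[1][2] + B[2][2] = 9 + 6 = 15) = 2 (attained at k = 1)
  C[2][0] = min over k of (A[2][0] + B[0][0] = 9 + -4 = 5, A[2][1] + B[1][0] = 5 + -4 = 1, A[2][2] + B[2][0] = 0 + -1 = -1) = -1 (attained at k = 2)
  C[2][1] = min over k of (A[2][0] + B[0][1] = 9 + -3 = 6, A[2][1] + B[1][1] = 5 + 2 = 7, A[2][2] + B[2][1] = 0 + 7 = 7) = 6 (attained at k = 0)
  C[2][2] = min over k of (A[2][0] + B[0][2] = 9 + 1 = 10, A[2][1] + B[1][2] = 5 + 4 = 9, A[2][2] + B[2][2] = 0 + 6 = 6) = 6 (attained at k = 2)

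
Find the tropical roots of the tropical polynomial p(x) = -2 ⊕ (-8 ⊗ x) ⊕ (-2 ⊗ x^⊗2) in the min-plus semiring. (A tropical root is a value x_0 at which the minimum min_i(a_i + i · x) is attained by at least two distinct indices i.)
Roots: {-6, 6}

Each tropical root is a break point of the lower envelope of the lines y = a_i + i · x (there are 3 lines, with slopes 0, 1, ..., 2). Only the lines that attain the minimum somewhere contribute to roots; other lines are dominated. Here the surviving (envelope) indices are i = 2, i = 1, i = 0.
Intersections between consecutive envelope lines give the roots: for adjacent envelope indices i < j the intersection is x = (a_i − a_j) / (j − i). Reading off the sorted break points: {-6, 6}.
Verification: at each break x_0, at least two indices attain the minimum of min_i(a_i + i · x_0).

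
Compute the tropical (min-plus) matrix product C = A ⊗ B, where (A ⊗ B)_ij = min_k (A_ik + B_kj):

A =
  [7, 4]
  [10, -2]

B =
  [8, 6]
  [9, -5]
A ⊗ B =
  [13, -1]
  [7, -7]

Apply the min-plus product entry-by-entry:
  C[0][0] = min over k of (A[0][0] + B[0][0] = 7 + 8 = 15, A[0][1] + B[1][0] = 4 + 9 = 13) = 13 (attained at k = 1)
  C[0][1] = min over k of (A[0][0] + B[0][1] = 7 + 6 = 13, A[0][1] + B[1][1] = 4 + -5 = -1) = -1 (attained at k = 1)
  C[1][0] = min over k of (A[1][0] + B[0][0] = 10 + 8 = 18, A[1][1] + B[1][0] = -2 + 9 = 7) = 7 (attained at k = 1)
  C[1][1] = min over k of (A[1][0] + B[0][1] = 10 + 6 = 16, A[1][1] + B[1][1] = -2 + -5 = -7) = -7 (attained at k = 1)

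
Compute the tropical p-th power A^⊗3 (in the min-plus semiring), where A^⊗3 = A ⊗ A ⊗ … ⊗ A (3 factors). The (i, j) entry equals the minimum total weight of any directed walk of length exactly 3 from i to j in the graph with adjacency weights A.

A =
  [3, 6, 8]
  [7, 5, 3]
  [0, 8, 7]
A^⊗3 =
  [9, 12, 12]
  [6, 9, 11]
  [6, 9, 9]

Each entry (A^⊗3)_ij equals the minimum over all length-3 walks i = v_0 → v_1 → … → v_3 = j of Σ_t A[v_t][v_{t+1}]. For example, for (i, j) = (0, 2) we minimise over 9 possible intermediate vertex sequences; the minimum is 12, attained along the walk 0 → 0 → 1 → 2.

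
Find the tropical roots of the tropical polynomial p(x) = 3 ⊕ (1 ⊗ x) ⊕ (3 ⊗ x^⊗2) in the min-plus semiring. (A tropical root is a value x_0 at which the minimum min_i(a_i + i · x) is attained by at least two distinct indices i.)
Roots: {-2, 2}

Each tropical root is a break point of the lower envelope of the lines y = a_i + i · x (there are 3 lines, with slopes 0, 1, ..., 2). Only the lines that attain the minimum somewhere contribute to roots; other lines are dominated. Here the surviving (envelope) indices are i = 2, i = 1, i = 0.
Intersections between consecutive envelope lines give the roots: for adjacent envelope indices i < j the intersection is x = (a_i − a_j) / (j − i). Reading off the sorted break points: {-2, 2}.
Verification: at each break x_0, at least two indices attain the minimum of min_i(a_i + i · x_0).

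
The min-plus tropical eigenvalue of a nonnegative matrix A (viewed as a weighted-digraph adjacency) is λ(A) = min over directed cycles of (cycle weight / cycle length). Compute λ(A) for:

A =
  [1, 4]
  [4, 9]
λ(A) = 1

Enumerate directed cycles and compute their means (weight / length). Sample:
  cycle 0 → 0: weight = 1, length = 1, mean = 1/1 ≈ 1.000
  cycle 1 → 1: weight = 9, length = 1, mean = 9/1 ≈ 9.000
  cycle 0 → 1 → 0: weight = 8, length = 2, mean = 8/2 ≈ 4.000
  cycle 1 → 0 → 1: weight = 8, length = 2, mean = 8/2 ≈ 4.000
Minimum mean = 1.000, attained e.g. along the cycle 0 → 0 with weight 1 and length 1. So λ(A) = 1/1 = 1.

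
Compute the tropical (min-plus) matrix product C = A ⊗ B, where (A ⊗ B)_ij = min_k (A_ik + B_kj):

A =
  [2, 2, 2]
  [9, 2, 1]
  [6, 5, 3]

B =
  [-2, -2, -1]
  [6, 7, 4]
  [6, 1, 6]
A ⊗ B =
  [0, 0, 1]
  [7, 2, 6]
  [4, 4, 5]

Apply the min-plus product entry-by-entry:
  C[0][0] = min over k of (A[0][0] + B[0][0] = 2 + -2 = 0, A[0][1] + B[1][0] = 2 + 6 = 8, A[0][2] + B[2][0] = 2 + 6 = 8) = 0 (attained at k = 0)
  C[0][1] = min over k of (A[0][0] + B[0][1] = 2 + -2 = 0, A[0][1] + B[1][1] = 2 + 7 = 9, A[0][2] + B[2][1] = 2 + 1 = 3) = 0 (attained at k = 0)
  C[0][2] = min over k of (A[0][0] + B[0][2] = 2 + -1 = 1, A[0][1] + B[1][2] = 2 + 4 = 6, A[0][2] + B[2][2] = 2 + 6 = 8) = 1 (attained at k = 0)
  C[1][0] = min over k of (A[1][0] + B[0][0] = 9 + -2 = 7, A[1][1] + B[1][0] = 2 + 6 = 8, A[1][2] + B[2][0] = 1 + 6 = 7) = 7 (attained at k = 0)
  C[1][1] = min over k of (A[1][0] + B[0][1] = 9 + -2 = 7, A[1][1] + B[1][1] = 2 + 7 = 9, A[1][2] + B[2][1] = 1 + 1 = 2) = 2 (attained at k = 2)
  C[1][2] = min over k of (A[1][0] + B[0][2] = 9 + -1 = 8, A[1][1] + B[1][2] = 2 + 4 = 6, A[1][2] + B[2][2] = 1 + 6 = 7) = 6 (attained at k = 1)
  C[2][0] = min over k of (A[2][0] + B[0][0] = 6 + -2 = 4, A[2][1] + B[1][0] = 5 + 6 = 11, A[2][2] + B[2][0] = 3 + 6 = 9) = 4 (attained at k = 0)
  C[2][1] = min over k of (A[2][0] + B[0][1] = 6 + -2 = 4, A[2][1] + B[1][1] = 5 + 7 = 12, A[2][2] + B[2][1] = 3 + 1 = 4) = 4 (attained at k = 0)
  C[2][2] = min over k of (A[2][0] + B[0][2] = 6 + -1 = 5, A[2][1] + B[1][2] = 5 + 4 = 9, A[2][2] + B[2][2] = 3 + 6 = 9) = 5 (attained at k = 0)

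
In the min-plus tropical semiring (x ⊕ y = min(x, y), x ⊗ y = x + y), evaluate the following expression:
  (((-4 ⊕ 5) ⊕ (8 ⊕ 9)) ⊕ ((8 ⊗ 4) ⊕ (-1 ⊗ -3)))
(((-4 ⊕ 5) ⊕ (8 ⊕ 9)) ⊕ ((8 ⊗ 4) ⊕ (-1 ⊗ -3))) = -4

Expand innermost to outermost. Recall ⊕ takes the minimum of its arguments and ⊗ takes their sum. Working out the expression (((-4 ⊕ 5) ⊕ (8 ⊕ 9)) ⊕ ((8 ⊗ 4) ⊕ (-1 ⊗ -3))) gives -4.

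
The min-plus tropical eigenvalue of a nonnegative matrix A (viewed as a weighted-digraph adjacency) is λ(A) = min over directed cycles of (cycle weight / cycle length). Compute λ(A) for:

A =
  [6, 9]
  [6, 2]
λ(A) = 2

Enumerate directed cycles and compute their means (weight / length). Sample:
  cycle 0 → 0: weight = 6, length = 1, mean = 6/1 ≈ 6.000
  cycle 1 → 1: weight = 2, length = 1, mean = 2/1 ≈ 2.000
  cycle 0 → 1 → 0: weight = 15, length = 2, mean = 15/2 ≈ 7.500
  cycle 1 → 0 → 1: weight = 15, length = 2, mean = 15/2 ≈ 7.500
Minimum mean = 2.000, attained e.g. along the cycle 1 → 1 with weight 2 and length 1. So λ(A) = 2/1 = 2.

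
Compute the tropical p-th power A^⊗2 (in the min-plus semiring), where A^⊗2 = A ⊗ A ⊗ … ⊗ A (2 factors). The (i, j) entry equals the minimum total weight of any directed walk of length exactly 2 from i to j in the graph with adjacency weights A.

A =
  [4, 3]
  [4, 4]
A^⊗2 =
  [7, 7]
  [8, 7]

Each entry (A^⊗2)_ij equals the minimum over all length-2 walks i = v_0 → v_1 → … → v_2 = j of Σ_t A[v_t][v_{t+1}]. For example, for (i, j) = (0, 1) we minimise over 2 possible intermediate vertex sequences; the minimum is 7, attained along the walk 0 → 0 → 1.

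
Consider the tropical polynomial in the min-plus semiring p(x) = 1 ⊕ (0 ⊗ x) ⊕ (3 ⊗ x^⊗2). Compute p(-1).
p(-1) = -1

A tropical monomial a ⊗ x^⊗i evaluates to a + i · x. Evaluating each term at x = -1:
  Term 0 contributes 1 + 0 · -1 = 1
  Term 1 contributes 0 + 1 · -1 = -1
  Term 2 contributes 3 + 2 · -1 = 1
p(-1) = ⊕ of these = min[1, -1, 1] = -1.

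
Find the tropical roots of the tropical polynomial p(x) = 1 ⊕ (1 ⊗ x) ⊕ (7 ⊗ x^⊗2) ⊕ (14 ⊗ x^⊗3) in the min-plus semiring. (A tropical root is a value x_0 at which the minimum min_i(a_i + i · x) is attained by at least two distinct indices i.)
Roots: {-7, -6, 0}

Each tropical root is a break point of the lower envelope of the lines y = a_i + i · x (there are 4 lines, with slopes 0, 1, ..., 3). Only the lines that attain the minimum somewhere contribute to roots; other lines are dominated. Here the surviving (envelope) indices are i = 3, i = 2, i = 1, i = 0.
Intersections between consecutive envelope lines give the roots: for adjacent envelope indices i < j the intersection is x = (a_i − a_j) / (j − i). Reading off the sorted break points: {-7, -6, 0}.
Verification: at each break x_0, at least two indices attain the minimum of min_i(a_i + i · x_0).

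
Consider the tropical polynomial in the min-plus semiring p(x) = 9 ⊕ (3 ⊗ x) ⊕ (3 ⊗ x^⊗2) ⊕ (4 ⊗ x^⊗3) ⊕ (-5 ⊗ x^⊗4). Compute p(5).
p(5) = 8

A tropical monomial a ⊗ x^⊗i evaluates to a + i · x. Evaluating each term at x = 5:
  Term 0 contributes 9 + 0 · 5 = 9
  Term 1 contributes 3 + 1 · 5 = 8
  Term 2 contributes 3 + 2 · 5 = 13
  Term 3 contributes 4 + 3 · 5 = 19
  Term 4 contributes -5 + 4 · 5 = 15
p(5) = ⊕ of these = min[9, 8, 13, 19, 15] = 8.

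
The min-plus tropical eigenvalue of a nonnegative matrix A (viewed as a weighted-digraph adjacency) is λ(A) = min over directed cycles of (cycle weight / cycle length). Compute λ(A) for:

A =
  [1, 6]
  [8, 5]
λ(A) = 1

Enumerate directed cycles and compute their means (weight / length). Sample:
  cycle 0 → 0: weight = 1, length = 1, mean = 1/1 ≈ 1.000
  cycle 1 → 1: weight = 5, length = 1, mean = 5/1 ≈ 5.000
  cycle 0 → 1 → 0: weight = 14, length = 2, mean = 14/2 ≈ 7.000
  cycle 1 → 0 → 1: weight = 14, length = 2, mean = 14/2 ≈ 7.000
Minimum mean = 1.000, attained e.g. along the cycle 0 → 0 with weight 1 and length 1. So λ(A) = 1/1 = 1.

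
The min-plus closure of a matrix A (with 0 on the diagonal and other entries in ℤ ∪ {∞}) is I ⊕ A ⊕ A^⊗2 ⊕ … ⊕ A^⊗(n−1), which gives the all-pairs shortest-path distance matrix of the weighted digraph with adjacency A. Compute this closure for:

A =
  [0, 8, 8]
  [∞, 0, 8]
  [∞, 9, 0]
Closure =
  [0, 8, 8]
  [∞, 0, 8]
  [∞, 9, 0]

This is the Floyd-Warshall all-pairs shortest-path computation. For each intermediate vertex k = 0, 1, …, 2, update dist[i][j] ← min(dist[i][j], dist[i][k] + dist[k][j]). The final matrix gives, for each (i, j), the minimum total weight of any directed path from i to j (possibly empty when i = j).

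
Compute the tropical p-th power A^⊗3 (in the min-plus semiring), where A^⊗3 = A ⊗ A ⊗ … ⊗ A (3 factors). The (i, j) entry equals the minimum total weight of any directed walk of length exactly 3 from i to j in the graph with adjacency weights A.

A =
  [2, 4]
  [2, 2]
A^⊗3 =
  [6, 8]
  [6, 6]

Each entry (A^⊗3)_ij equals the minimum over all length-3 walks i = v_0 → v_1 → … → v_3 = j of Σ_t A[v_t][v_{t+1}]. For example, for (i, j) = (0, 1) we minimise over 4 possible intermediate vertex sequences; the minimum is 8, attained along the walk 0 → 0 → 0 → 1.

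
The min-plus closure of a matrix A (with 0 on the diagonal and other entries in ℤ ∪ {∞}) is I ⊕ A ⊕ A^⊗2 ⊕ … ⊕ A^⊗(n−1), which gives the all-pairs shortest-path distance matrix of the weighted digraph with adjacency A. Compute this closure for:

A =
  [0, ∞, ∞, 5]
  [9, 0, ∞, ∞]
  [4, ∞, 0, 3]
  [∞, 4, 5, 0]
Closure =
  [0, 9, 10, 5]
  [9, 0, 19, 14]
  [4, 7, 0, 3]
  [9, 4, 5, 0]

This is the Floyd-Warshall all-pairs shortest-path computation. For each intermediate vertex k = 0, 1, …, 3, update dist[i][j] ← min(dist[i][j], dist[i][k] + dist[k][j]). The final matrix gives, for each (i, j), the minimum total weight of any directed path from i to j (possibly empty when i = j).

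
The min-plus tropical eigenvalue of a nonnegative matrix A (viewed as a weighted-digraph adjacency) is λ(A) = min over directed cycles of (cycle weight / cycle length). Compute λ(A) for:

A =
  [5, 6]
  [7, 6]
λ(A) = 5

Enumerate directed cycles and compute their means (weight / length). Sample:
  cycle 0 → 0: weight = 5, length = 1, mean = 5/1 ≈ 5.000
  cycle 1 → 1: weight = 6, length = 1, mean = 6/1 ≈ 6.000
  cycle 0 → 1 → 0: weight = 13, length = 2, mean = 13/2 ≈ 6.500
  cycle 1 → 0 → 1: weight = 13, length = 2, mean = 13/2 ≈ 6.500
Minimum mean = 5.000, attained e.g. along the cycle 0 → 0 with weight 5 and length 1. So λ(A) = 5/1 = 5.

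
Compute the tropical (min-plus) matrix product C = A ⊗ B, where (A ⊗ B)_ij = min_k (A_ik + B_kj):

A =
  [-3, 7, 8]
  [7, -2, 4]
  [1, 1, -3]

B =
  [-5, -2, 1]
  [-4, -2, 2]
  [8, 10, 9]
A ⊗ B =
  [-8, -5, -2]
  [-6, -4, 0]
  [-4, -1, 2]

Apply the min-plus product entry-by-entry:
  C[0][0] = min over k of (A[0][0] + B[0][0] = -3 + -5 = -8, A[0][1] + B[1][0] = 7 + -4 = 3, A[0][2] + B[2][0] = 8 + 8 = 16) = -8 (attained at k = 0)
  C[0][1] = min over k of (A[0][0] + B[0][1] = -3 + -2 = -5, A[0][1] + B[1][1] = 7 + -2 = 5, A[0][2] + B[2][1] = 8 + 10 = 18) = -5 (attained at k = 0)
  C[0][2] = min over k of (A[0][0] + B[0][2] = -3 + 1 = -2, A[0][1] + B[1][2] = 7 + 2 = 9, A[0][2] + B[2][2] = 8 + 9 = 17) = -2 (attained at k = 0)
  C[1][0] = min over k of (A[1][0] + B[0][0] = 7 + -5 = 2, A[1][1] + B[1][0] = -2 + -4 = -6, A[1][2] + B[2][0] = 4 + 8 = 12) = -6 (attained at k = 1)
  C[1][1] = min over k of (A[1][0] + B[0][1] = 7 + -2 = 5, A[1][1] + B[1][1] = -2 + -2 = -4, A[1][2] + B[2][1] = 4 + 10 = 14) = -4 (attained at k = 1)
  C[1][2] = min over k of (A[1][0] + B[0][2] = 7 + 1 = 8, A[1][1] + B[1][2] = -2 + 2 = 0, A[1][2] + B[2][2] = 4 + 9 = 13) = 0 (attained at k = 1)
  C[2][0] = min over k of (A[2][0] + B[0][0] = 1 + -5 = -4, A[2][1] + B[1][0] = 1 + -4 = -3, A[2][2] + B[2][0] = -3 + 8 = 5) = -4 (attained at k = 0)
  C[2][1] = min over k of (A[2][0] + B[0][1] = 1 + -2 = -1, A[2][1] + B[1][1] = 1 + -2 = -1, A[2][2] + B[2][1] = -3 + 10 = 7) = -1 (attained at k = 0)
  C[2][2] = min over k of (A[2][0] + B[0][2] = 1 + 1 = 2, A[2][1] + B[1][2] = 1 + 2 = 3, A[2][2] + B[2][2] = -3 + 9 = 6) = 2 (attained at k = 0)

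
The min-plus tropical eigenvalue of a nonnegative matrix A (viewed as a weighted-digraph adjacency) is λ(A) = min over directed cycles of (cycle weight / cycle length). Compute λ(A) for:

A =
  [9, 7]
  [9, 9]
λ(A) = 8

Enumerate directed cycles and compute their means (weight / length). Sample:
  cycle 0 → 0: weight = 9, length = 1, mean = 9/1 ≈ 9.000
  cycle 1 → 1: weight = 9, length = 1, mean = 9/1 ≈ 9.000
  cycle 0 → 1 → 0: weight = 16, length = 2, mean = 16/2 ≈ 8.000
  cycle 1 → 0 → 1: weight = 16, length = 2, mean = 16/2 ≈ 8.000
Minimum mean = 8.000, attained e.g. along the cycle 0 → 1 → 0 with weight 16 and length 2. So λ(A) = 16/2 = 8.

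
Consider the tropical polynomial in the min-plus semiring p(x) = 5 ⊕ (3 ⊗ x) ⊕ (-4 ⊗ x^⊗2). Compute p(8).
p(8) = 5

A tropical monomial a ⊗ x^⊗i evaluates to a + i · x. Evaluating each term at x = 8:
  Term 0 contributes 5 + 0 · 8 = 5
  Term 1 contributes 3 + 1 · 8 = 11
  Term 2 contributes -4 + 2 · 8 = 12
p(8) = ⊕ of these = min[5, 11, 12] = 5.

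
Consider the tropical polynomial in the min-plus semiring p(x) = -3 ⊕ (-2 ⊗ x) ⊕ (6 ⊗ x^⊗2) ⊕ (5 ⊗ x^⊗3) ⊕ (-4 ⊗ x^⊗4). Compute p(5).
p(5) = -3

A tropical monomial a ⊗ x^⊗i evaluates to a + i · x. Evaluating each term at x = 5:
  Term 0 contributes -3 + 0 · 5 = -3
  Term 1 contributes -2 + 1 · 5 = 3
  Term 2 contributes 6 + 2 · 5 = 16
  Term 3 contributes 5 + 3 · 5 = 20
  Term 4 contributes -4 + 4 · 5 = 16
p(5) = ⊕ of these = min[-3, 3, 16, 20, 16] = -3.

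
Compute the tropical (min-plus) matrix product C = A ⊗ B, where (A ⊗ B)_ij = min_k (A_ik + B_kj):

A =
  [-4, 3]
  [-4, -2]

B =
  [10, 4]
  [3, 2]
A ⊗ B =
  [6, 0]
  [1, 0]

Apply the min-plus product entry-by-entry:
  C[0][0] = min over k of (A[0][0] + B[0][0] = -4 + 10 = 6, A[0][1] + B[1][0] = 3 + 3 = 6) = 6 (attained at k = 0)
  C[0][1] = min over k of (A[0][0] + B[0][1] = -4 + 4 = 0, A[0][1] + B[1][1] = 3 + 2 = 5) = 0 (attained at k = 0)
  C[1][0] = min over k of (A[1][0] + B[0][0] = -4 + 10 = 6, A[1][1] + B[1][0] = -2 + 3 = 1) = 1 (attained at k = 1)
  C[1][1] = min over k of (A[1][0] + B[0][1] = -4 + 4 = 0, A[1][1] + B[1][1] = -2 + 2 = 0) = 0 (attained at k = 0)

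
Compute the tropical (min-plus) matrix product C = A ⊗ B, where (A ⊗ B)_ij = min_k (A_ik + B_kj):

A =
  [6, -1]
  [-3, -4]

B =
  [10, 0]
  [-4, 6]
A ⊗ B =
  [-5, 5]
  [-8, -3]

Apply the min-plus product entry-by-entry:
  C[0][0] = min over k of (A[0][0] + B[0][0] = 6 + 10 = 16, A[0][1] + B[1][0] = -1 + -4 = -5) = -5 (attained at k = 1)
  C[0][1] = min over k of (A[0][0] + B[0][1] = 6 + 0 = 6, A[0][1] + B[1][1] = -1 + 6 = 5) = 5 (attained at k = 1)
  C[1][0] = min over k of (A[1][0] + B[0][0] = -3 + 10 = 7, A[1][1] + B[1][0] = -4 + -4 = -8) = -8 (attained at k = 1)
  C[1][1] = min over k of (A[1][0] + B[0][1] = -3 + 0 = -3, A[1][1] + B[1][1] = -4 + 6 = 2) = -3 (attained at k = 0)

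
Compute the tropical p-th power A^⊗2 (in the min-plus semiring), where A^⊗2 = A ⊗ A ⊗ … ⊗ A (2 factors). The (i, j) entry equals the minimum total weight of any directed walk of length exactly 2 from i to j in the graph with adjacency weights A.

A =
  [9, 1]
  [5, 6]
A^⊗2 =
  [6, 7]
  [11, 6]

Each entry (A^⊗2)_ij equals the minimum over all length-2 walks i = v_0 → v_1 → … → v_2 = j of Σ_t A[v_t][v_{t+1}]. For example, for (i, j) = (0, 1) we minimise over 2 possible intermediate vertex sequences; the minimum is 7, attained along the walk 0 → 1 → 1.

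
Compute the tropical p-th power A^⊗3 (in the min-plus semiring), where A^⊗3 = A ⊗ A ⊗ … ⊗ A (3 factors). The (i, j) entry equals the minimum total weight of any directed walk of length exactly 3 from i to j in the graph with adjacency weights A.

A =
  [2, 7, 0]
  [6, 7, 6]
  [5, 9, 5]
A^⊗3 =
  [6, 11, 4]
  [10, 15, 8]
  [9, 14, 7]

Each entry (A^⊗3)_ij equals the minimum over all length-3 walks i = v_0 → v_1 → … → v_3 = j of Σ_t A[v_t][v_{t+1}]. For example, for (i, j) = (0, 2) we minimise over 9 possible intermediate vertex sequences; the minimum is 4, attained along the walk 0 → 0 → 0 → 2.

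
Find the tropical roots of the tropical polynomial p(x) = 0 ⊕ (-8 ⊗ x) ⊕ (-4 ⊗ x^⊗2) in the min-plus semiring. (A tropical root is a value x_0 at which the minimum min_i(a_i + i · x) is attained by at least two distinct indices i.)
Roots: {-4, 8}

Each tropical root is a break point of the lower envelope of the lines y = a_i + i · x (there are 3 lines, with slopes 0, 1, ..., 2). Only the lines that attain the minimum somewhere contribute to roots; other lines are dominated. Here the surviving (envelope) indices are i = 2, i = 1, i = 0.
Intersections between consecutive envelope lines give the roots: for adjacent envelope indices i < j the intersection is x = (a_i − a_j) / (j − i). Reading off the sorted break points: {-4, 8}.
Verification: at each break x_0, at least two indices attain the minimum of min_i(a_i + i · x_0).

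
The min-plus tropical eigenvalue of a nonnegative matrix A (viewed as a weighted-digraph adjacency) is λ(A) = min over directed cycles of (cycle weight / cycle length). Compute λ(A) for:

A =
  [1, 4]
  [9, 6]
λ(A) = 1

Enumerate directed cycles and compute their means (weight / length). Sample:
  cycle 0 → 0: weight = 1, length = 1, mean = 1/1 ≈ 1.000
  cycle 1 → 1: weight = 6, length = 1, mean = 6/1 ≈ 6.000
  cycle 0 → 1 → 0: weight = 13, length = 2, mean = 13/2 ≈ 6.500
  cycle 1 → 0 → 1: weight = 13, length = 2, mean = 13/2 ≈ 6.500
Minimum mean = 1.000, attained e.g. along the cycle 0 → 0 with weight 1 and length 1. So λ(A) = 1/1 = 1.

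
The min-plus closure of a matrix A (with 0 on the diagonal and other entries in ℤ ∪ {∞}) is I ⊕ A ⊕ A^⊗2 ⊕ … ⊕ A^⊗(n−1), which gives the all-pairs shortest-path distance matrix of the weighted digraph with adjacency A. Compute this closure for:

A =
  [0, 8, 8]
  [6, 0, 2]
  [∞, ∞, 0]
Closure =
  [0, 8, 8]
  [6, 0, 2]
  [∞, ∞, 0]

This is the Floyd-Warshall all-pairs shortest-path computation. For each intermediate vertex k = 0, 1, …, 2, update dist[i][j] ← min(dist[i][j], dist[i][k] + dist[k][j]). The final matrix gives, for each (i, j), the minimum total weight of any directed path from i to j (possibly empty when i = j).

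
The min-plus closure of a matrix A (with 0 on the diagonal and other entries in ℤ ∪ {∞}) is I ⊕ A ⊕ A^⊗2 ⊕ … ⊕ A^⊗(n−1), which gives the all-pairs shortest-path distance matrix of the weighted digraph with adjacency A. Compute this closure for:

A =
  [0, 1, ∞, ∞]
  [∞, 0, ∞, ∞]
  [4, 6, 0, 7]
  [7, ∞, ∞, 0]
Closure =
  [0, 1, ∞, ∞]
  [∞, 0, ∞, ∞]
  [4, 5, 0, 7]
  [7, 8, ∞, 0]

This is the Floyd-Warshall all-pairs shortest-path computation. For each intermediate vertex k = 0, 1, …, 3, update dist[i][j] ← min(dist[i][j], dist[i][k] + dist[k][j]). The final matrix gives, for each (i, j), the minimum total weight of any directed path from i to j (possibly empty when i = j).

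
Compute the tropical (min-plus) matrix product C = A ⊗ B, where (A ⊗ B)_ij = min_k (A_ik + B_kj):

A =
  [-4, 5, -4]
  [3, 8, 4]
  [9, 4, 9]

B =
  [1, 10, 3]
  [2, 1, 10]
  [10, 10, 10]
A ⊗ B =
  [-3, 6, -1]
  [4, 9, 6]
  [6, 5, 12]

Apply the min-plus product entry-by-entry:
  C[0][0] = min over k of (A[0][0] + B[0][0] = -4 + 1 = -3, A[0][1] + B[1][0] = 5 + 2 = 7, A[0][2] + B[2][0] = -4 + 10 = 6) = -3 (attained at k = 0)
  C[0][1] = min over k of (A[0][0] + B[0][1] = -4 + 10 = 6, A[0][1] + B[1][1] = 5 + 1 = 6, A[0][2] + B[2][1] = -4 + 10 = 6) = 6 (attained at k = 0)
  C[0][2] = min over k of (A[0][0] + B[0][2] = -4 + 3 = -1, A[0][1] + B[1][2] = 5 + 10 = 15, A[0][2] + B[2][2] = -4 + 10 = 6) = -1 (attained at k = 0)
  C[1][0] = min over k of (A[1][0] + B[0][0] = 3 + 1 = 4, A[1][1] + B[1][0] = 8 + 2 = 10, A[1][2] + B[2][0] = 4 + 10 = 14) = 4 (attained at k = 0)
  C[1][1] = min over k of (A[1][0] + B[0][1] = 3 + 10 = 13, A[1][1] + B[1][1] = 8 + 1 = 9, A[1][2] + B[2][1] = 4 + 10 = 14) = 9 (attained at k = 1)
  C[1][2] = min over k of (A[1][0] + B[0][2] = 3 + 3 = 6, A[1][1] + B[1][2] = 8 + 10 = 18, A[1][2] + B[2][2] = 4 + 10 = 14) = 6 (attained at k = 0)
  C[2][0] = min over k of (A[2][0] + B[0][0] = 9 + 1 = 10, A[2][1] + B[1][0] = 4 + 2 = 6, A[2][2] + B[2][0] = 9 + 10 = 19) = 6 (attained at k = 1)
  C[2][1] = min over k of (A[2][0] + B[0][1] = 9 + 10 = 19, A[2][1] + B[1][1] = 4 + 1 = 5, A[2][2] + B[2][1] = 9 + 10 = 19) = 5 (attained at k = 1)
  C[2][2] = min over k of (A[2][0] + B[0][2] = 9 + 3 = 12, A[2][1] + B[1][2] = 4 + 10 = 14, A[2][2] + B[2][2] = 9 + 10 = 19) = 12 (attained at k = 0)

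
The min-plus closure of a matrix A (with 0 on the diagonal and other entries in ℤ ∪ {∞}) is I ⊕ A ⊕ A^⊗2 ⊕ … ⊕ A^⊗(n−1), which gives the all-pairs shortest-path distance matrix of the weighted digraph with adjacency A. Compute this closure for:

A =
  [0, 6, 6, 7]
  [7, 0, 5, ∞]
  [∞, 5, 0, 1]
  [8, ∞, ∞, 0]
Closure =
  [0, 6, 6, 7]
  [7, 0, 5, 6]
  [9, 5, 0, 1]
  [8, 14, 14, 0]

This is the Floyd-Warshall all-pairs shortest-path computation. For each intermediate vertex k = 0, 1, …, 3, update dist[i][j] ← min(dist[i][j], dist[i][k] + dist[k][j]). The final matrix gives, for each (i, j), the minimum total weight of any directed path from i to j (possibly empty when i = j).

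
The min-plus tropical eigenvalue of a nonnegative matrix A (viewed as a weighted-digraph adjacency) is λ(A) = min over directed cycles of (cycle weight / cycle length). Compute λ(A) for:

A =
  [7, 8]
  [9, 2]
λ(A) = 2

Enumerate directed cycles and compute their means (weight / length). Sample:
  cycle 0 → 0: weight = 7, length = 1, mean = 7/1 ≈ 7.000
  cycle 1 → 1: weight = 2, length = 1, mean = 2/1 ≈ 2.000
  cycle 0 → 1 → 0: weight = 17, length = 2, mean = 17/2 ≈ 8.500
  cycle 1 → 0 → 1: weight = 17, length = 2, mean = 17/2 ≈ 8.500
Minimum mean = 2.000, attained e.g. along the cycle 1 → 1 with weight 2 and length 1. So λ(A) = 2/1 = 2.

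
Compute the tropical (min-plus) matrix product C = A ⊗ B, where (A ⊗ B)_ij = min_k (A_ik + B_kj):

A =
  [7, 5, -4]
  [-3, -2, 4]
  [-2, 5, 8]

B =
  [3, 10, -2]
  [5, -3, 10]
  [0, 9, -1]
A ⊗ B =
  [-4, 2, -5]
  [0, -5, -5]
  [1, 2, -4]

Apply the min-plus product entry-by-entry:
  C[0][0] = min over k of (A[0][0] + B[0][0] = 7 + 3 = 10, A[0][1] + B[1][0] = 5 + 5 = 10, A[0][2] + B[2][0] = -4 + 0 = -4) = -4 (attained at k = 2)
  C[0][1] = min over k of (A[0][0] + B[0][1] = 7 + 10 = 17, A[0][1] + B[1][1] = 5 + -3 = 2, A[0][2] + B[2][1] = -4 + 9 = 5) = 2 (attained at k = 1)
  C[0][2] = min over k of (A[0][0] + B[0][2] = 7 + -2 = 5, A[0][1] + B[1][2] = 5 + 10 = 15, A[0][2] + B[2][2] = -4 + -1 = -5) = -5 (attained at k = 2)
  C[1][0] = min over k of (A[1][0] + B[0][0] = -3 + 3 = 0, A[1][1] + B[1][0] = -2 + 5 = 3, A[1][2] + B[2][0] = 4 + 0 = 4) = 0 (attained at k = 0)
  C[1][1] = min over k of (A[1][0] + B[0][1] = -3 + 10 = 7, A[1][1] + B[1][1] = -2 + -3 = -5, A[1][2] + B[2][1] = 4 + 9 = 13) = -5 (attained at k = 1)
  C[1][2] = min over k of (A[1][0] + B[0][2] = -3 + -2 = -5, A[1][1] + B[1][2] = -2 + 10 = 8, A[1][2] + B[2][2] = 4 + -1 = 3) = -5 (attained at k = 0)
  C[2][0] = min over k of (A[2][0] + B[0][0] = -2 + 3 = 1, A[2][1] + B[1][0] = 5 + 5 = 10, A[2][2] + B[2][0] = 8 + 0 = 8) = 1 (attained at k = 0)
  C[2][1] = min over k of (A[2][0] + B[0][1] = -2 + 10 = 8, A[2][1] + B[1][1] = 5 + -3 = 2, A[2][2] + B[2][1] = 8 + 9 = 17) = 2 (attained at k = 1)
  C[2][2] = min over k of (A[2][0] + B[0][2] = -2 + -2 = -4, A[2][1] + B[1][2] = 5 + 10 = 15, A[2][2] + B[2][2] = 8 + -1 = 7) = -4 (attained at k = 0)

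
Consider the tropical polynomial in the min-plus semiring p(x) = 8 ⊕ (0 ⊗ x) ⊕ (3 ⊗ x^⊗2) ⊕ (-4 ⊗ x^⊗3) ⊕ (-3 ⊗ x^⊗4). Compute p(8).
p(8) = 8

A tropical monomial a ⊗ x^⊗i evaluates to a + i · x. Evaluating each term at x = 8:
  Term 0 contributes 8 + 0 · 8 = 8
  Term 1 contributes 0 + 1 · 8 = 8
  Term 2 contributes 3 + 2 · 8 = 19
  Term 3 contributes -4 + 3 · 8 = 20
  Term 4 contributes -3 + 4 · 8 = 29
p(8) = ⊕ of these = min[8, 8, 19, 20, 29] = 8.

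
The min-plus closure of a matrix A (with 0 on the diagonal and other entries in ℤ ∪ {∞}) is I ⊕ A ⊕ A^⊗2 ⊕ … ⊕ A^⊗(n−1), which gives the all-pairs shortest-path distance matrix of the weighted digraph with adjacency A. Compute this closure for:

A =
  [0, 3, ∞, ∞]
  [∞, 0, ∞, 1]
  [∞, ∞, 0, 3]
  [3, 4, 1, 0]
Closure =
  [0, 3, 5, 4]
  [4, 0, 2, 1]
  [6, 7, 0, 3]
  [3, 4, 1, 0]

This is the Floyd-Warshall all-pairs shortest-path computation. For each intermediate vertex k = 0, 1, …, 3, update dist[i][j] ← min(dist[i][j], dist[i][k] + dist[k][j]). The final matrix gives, for each (i, j), the minimum total weight of any directed path from i to j (possibly empty when i = j).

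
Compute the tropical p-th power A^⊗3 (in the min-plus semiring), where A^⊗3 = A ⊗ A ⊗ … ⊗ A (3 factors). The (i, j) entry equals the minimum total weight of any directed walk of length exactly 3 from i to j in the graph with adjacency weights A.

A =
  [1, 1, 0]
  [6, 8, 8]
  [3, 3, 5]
A^⊗3 =
  [3, 3, 2]
  [8, 8, 7]
  [5, 5, 4]

Each entry (A^⊗3)_ij equals the minimum over all length-3 walks i = v_0 → v_1 → … → v_3 = j of Σ_t A[v_t][v_{t+1}]. For example, for (i, j) = (0, 2) we minimise over 9 possible intermediate vertex sequences; the minimum is 2, attained along the walk 0 → 0 → 0 → 2.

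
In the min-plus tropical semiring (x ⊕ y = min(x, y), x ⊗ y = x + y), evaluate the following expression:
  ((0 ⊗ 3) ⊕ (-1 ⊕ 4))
((0 ⊗ 3) ⊕ (-1 ⊕ 4)) = -1

Expand innermost to outermost. Recall ⊕ takes the minimum of its arguments and ⊗ takes their sum. Working out the expression ((0 ⊗ 3) ⊕ (-1 ⊕ 4)) gives -1.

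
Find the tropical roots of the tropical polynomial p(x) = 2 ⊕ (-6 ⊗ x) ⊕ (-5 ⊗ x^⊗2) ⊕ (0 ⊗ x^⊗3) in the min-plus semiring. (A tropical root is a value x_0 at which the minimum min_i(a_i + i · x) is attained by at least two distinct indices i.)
Roots: {-5, -1, 8}

Each tropical root is a break point of the lower envelope of the lines y = a_i + i · x (there are 4 lines, with slopes 0, 1, ..., 3). Only the lines that attain the minimum somewhere contribute to roots; other lines are dominated. Here the surviving (envelope) indices are i = 3, i = 2, i = 1, i = 0.
Intersections between consecutive envelope lines give the roots: for adjacent envelope indices i < j the intersection is x = (a_i − a_j) / (j − i). Reading off the sorted break points: {-5, -1, 8}.
Verification: at each break x_0, at least two indices attain the minimum of min_i(a_i + i · x_0).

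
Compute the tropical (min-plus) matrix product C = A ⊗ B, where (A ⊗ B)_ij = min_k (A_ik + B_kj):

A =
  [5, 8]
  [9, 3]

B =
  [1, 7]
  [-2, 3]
A ⊗ B =
  [6, 11]
  [1, 6]

Apply the min-plus product entry-by-entry:
  C[0][0] = min over k of (A[0][0] + B[0][0] = 5 + 1 = 6, A[0][1] + B[1][0] = 8 + -2 = 6) = 6 (attained at k = 0)
  C[0][1] = min over k of (A[0][0] + B[0][1] = 5 + 7 = 12, A[0][1] + B[1][1] = 8 + 3 = 11) = 11 (attained at k = 1)
  C[1][0] = min over k of (A[1][0] + B[0][0] = 9 + 1 = 10, A[1][1] + B[1][0] = 3 + -2 = 1) = 1 (attained at k = 1)
  C[1][1] = min over k of (A[1][0] + B[0][1] = 9 + 7 = 16, A[1][1] + B[1][1] = 3 + 3 = 6) = 6 (attained at k = 1)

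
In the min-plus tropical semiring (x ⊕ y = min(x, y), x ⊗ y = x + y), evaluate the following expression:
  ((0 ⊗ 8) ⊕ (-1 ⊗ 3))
((0 ⊗ 8) ⊕ (-1 ⊗ 3)) = 2

Expand innermost to outermost. Recall ⊕ takes the minimum of its arguments and ⊗ takes their sum. Working out the expression ((0 ⊗ 8) ⊕ (-1 ⊗ 3)) gives 2.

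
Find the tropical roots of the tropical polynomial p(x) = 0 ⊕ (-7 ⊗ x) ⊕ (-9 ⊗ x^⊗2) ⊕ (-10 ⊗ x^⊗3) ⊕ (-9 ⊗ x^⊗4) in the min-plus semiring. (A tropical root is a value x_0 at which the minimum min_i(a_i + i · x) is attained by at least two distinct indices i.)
Roots: {-1, 1, 2, 7}

Each tropical root is a break point of the lower envelope of the lines y = a_i + i · x (there are 5 lines, with slopes 0, 1, ..., 4). Only the lines that attain the minimum somewhere contribute to roots; other lines are dominated. Here the surviving (envelope) indices are i = 4, i = 3, i = 2, i = 1, i = 0.
Intersections between consecutive envelope lines give the roots: for adjacent envelope indices i < j the intersection is x = (a_i − a_j) / (j − i). Reading off the sorted break points: {-1, 1, 2, 7}.
Verification: at each break x_0, at least two indices attain the minimum of min_i(a_i + i · x_0).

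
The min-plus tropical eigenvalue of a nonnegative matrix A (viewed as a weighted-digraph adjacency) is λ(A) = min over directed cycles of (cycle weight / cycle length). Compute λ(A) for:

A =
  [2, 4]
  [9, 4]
λ(A) = 2

Enumerate directed cycles and compute their means (weight / length). Sample:
  cycle 0 → 0: weight = 2, length = 1, mean = 2/1 ≈ 2.000
  cycle 1 → 1: weight = 4, length = 1, mean = 4/1 ≈ 4.000
  cycle 0 → 1 → 0: weight = 13, length = 2, mean = 13/2 ≈ 6.500
  cycle 1 → 0 → 1: weight = 13, length = 2, mean = 13/2 ≈ 6.500
Minimum mean = 2.000, attained e.g. along the cycle 0 → 0 with weight 2 and length 1. So λ(A) = 2/1 = 2.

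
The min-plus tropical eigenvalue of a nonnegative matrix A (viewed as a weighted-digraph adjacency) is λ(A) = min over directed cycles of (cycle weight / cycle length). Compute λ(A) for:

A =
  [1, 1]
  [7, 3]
λ(A) = 1

Enumerate directed cycles and compute their means (weight / length). Sample:
  cycle 0 → 0: weight = 1, length = 1, mean = 1/1 ≈ 1.000
  cycle 1 → 1: weight = 3, length = 1, mean = 3/1 ≈ 3.000
  cycle 0 → 1 → 0: weight = 8, length = 2, mean = 8/2 ≈ 4.000
  cycle 1 → 0 → 1: weight = 8, length = 2, mean = 8/2 ≈ 4.000
Minimum mean = 1.000, attained e.g. along the cycle 0 → 0 with weight 1 and length 1. So λ(A) = 1/1 = 1.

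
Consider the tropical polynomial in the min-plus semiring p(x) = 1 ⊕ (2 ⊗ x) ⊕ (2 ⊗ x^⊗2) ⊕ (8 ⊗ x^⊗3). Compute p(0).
p(0) = 1

A tropical monomial a ⊗ x^⊗i evaluates to a + i · x. Evaluating each term at x = 0:
  Term 0 contributes 1 + 0 · 0 = 1
  Term 1 contributes 2 + 1 · 0 = 2
  Term 2 contributes 2 + 2 · 0 = 2
  Term 3 contributes 8 + 3 · 0 = 8
p(0) = ⊕ of these = min[1, 2, 2, 8] = 1.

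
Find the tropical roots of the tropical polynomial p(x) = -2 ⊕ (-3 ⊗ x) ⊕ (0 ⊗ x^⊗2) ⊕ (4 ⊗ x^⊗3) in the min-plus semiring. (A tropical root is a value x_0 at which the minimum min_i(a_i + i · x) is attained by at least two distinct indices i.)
Roots: {-4, -3, 1}

Each tropical root is a break point of the lower envelope of the lines y = a_i + i · x (there are 4 lines, with slopes 0, 1, ..., 3). Only the lines that attain the minimum somewhere contribute to roots; other lines are dominated. Here the surviving (envelope) indices are i = 3, i = 2, i = 1, i = 0.
Intersections between consecutive envelope lines give the roots: for adjacent envelope indices i < j the intersection is x = (a_i − a_j) / (j − i). Reading off the sorted break points: {-4, -3, 1}.
Verification: at each break x_0, at least two indices attain the minimum of min_i(a_i + i · x_0).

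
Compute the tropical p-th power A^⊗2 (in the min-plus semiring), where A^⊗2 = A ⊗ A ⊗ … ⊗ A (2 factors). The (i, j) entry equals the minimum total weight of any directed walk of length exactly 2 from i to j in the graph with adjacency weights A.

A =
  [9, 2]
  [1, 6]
A^⊗2 =
  [3, 8]
  [7, 3]

Each entry (A^⊗2)_ij equals the minimum over all length-2 walks i = v_0 → v_1 → … → v_2 = j of Σ_t A[v_t][v_{t+1}]. For example, for (i, j) = (0, 1) we minimise over 2 possible intermediate vertex sequences; the minimum is 8, attained along the walk 0 → 1 → 1.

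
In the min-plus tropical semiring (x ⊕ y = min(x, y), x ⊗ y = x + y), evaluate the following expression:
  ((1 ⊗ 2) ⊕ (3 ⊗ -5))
((1 ⊗ 2) ⊕ (3 ⊗ -5)) = -2

Expand innermost to outermost. Recall ⊕ takes the minimum of its arguments and ⊗ takes their sum. Working out the expression ((1 ⊗ 2) ⊕ (3 ⊗ -5)) gives -2.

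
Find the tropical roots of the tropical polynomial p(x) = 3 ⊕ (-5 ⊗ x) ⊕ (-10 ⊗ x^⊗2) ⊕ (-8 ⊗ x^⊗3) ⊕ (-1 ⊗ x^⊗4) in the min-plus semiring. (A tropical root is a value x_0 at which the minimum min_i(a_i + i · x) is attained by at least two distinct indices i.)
Roots: {-7, -2, 5, 8}

Each tropical root is a break point of the lower envelope of the lines y = a_i + i · x (there are 5 lines, with slopes 0, 1, ..., 4). Only the lines that attain the minimum somewhere contribute to roots; other lines are dominated. Here the surviving (envelope) indices are i = 4, i = 3, i = 2, i = 1, i = 0.
Intersections between consecutive envelope lines give the roots: for adjacent envelope indices i < j the intersection is x = (a_i − a_j) / (j − i). Reading off the sorted break points: {-7, -2, 5, 8}.
Verification: at each break x_0, at least two indices attain the minimum of min_i(a_i + i · x_0).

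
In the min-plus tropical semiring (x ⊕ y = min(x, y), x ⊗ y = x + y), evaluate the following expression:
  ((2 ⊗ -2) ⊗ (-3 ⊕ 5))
((2 ⊗ -2) ⊗ (-3 ⊕ 5)) = -3

Expand innermost to outermost. Recall ⊕ takes the minimum of its arguments and ⊗ takes their sum. Working out the expression ((2 ⊗ -2) ⊗ (-3 ⊕ 5)) gives -3.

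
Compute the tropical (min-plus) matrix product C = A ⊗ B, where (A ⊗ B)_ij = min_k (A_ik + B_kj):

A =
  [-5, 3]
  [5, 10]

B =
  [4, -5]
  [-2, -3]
A ⊗ B =
  [-1, -10]
  [8, 0]

Apply the min-plus product entry-by-entry:
  C[0][0] = min over k of (A[0][0] + B[0][0] = -5 + 4 = -1, A[0][1] + B[1][0] = 3 + -2 = 1) = -1 (attained at k = 0)
  C[0][1] = min over k of (A[0][0] + B[0][1] = -5 + -5 = -10, A[0][1] + B[1][1] = 3 + -3 = 0) = -10 (attained at k = 0)
  C[1][0] = min over k of (A[1][0] + B[0][0] = 5 + 4 = 9, A[1][1] + B[1][0] = 10 + -2 = 8) = 8 (attained at k = 1)
  C[1][1] = min over k of (A[1][0] + B[0][1] = 5 + -5 = 0, A[1][1] + B[1][1] = 10 + -3 = 7) = 0 (attained at k = 0)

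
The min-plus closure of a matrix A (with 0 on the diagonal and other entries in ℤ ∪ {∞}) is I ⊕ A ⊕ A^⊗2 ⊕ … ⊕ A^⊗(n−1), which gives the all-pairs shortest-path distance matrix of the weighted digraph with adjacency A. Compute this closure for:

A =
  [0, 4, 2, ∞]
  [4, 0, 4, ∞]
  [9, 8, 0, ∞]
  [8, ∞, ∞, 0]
Closure =
  [0, 4, 2, ∞]
  [4, 0, 4, ∞]
  [9, 8, 0, ∞]
  [8, 12, 10, 0]

This is the Floyd-Warshall all-pairs shortest-path computation. For each intermediate vertex k = 0, 1, …, 3, update dist[i][j] ← min(dist[i][j], dist[i][k] + dist[k][j]). The final matrix gives, for each (i, j), the minimum total weight of any directed path from i to j (possibly empty when i = j).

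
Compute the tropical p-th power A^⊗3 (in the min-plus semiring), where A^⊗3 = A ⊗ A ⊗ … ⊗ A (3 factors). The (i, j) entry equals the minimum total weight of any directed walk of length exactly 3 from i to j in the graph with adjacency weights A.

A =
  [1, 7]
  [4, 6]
A^⊗3 =
  [3, 9]
  [6, 12]

Each entry (A^⊗3)_ij equals the minimum over all length-3 walks i = v_0 → v_1 → … → v_3 = j of Σ_t A[v_t][v_{t+1}]. For example, for (i, j) = (0, 1) we minimise over 4 possible intermediate vertex sequences; the minimum is 9, attained along the walk 0 → 0 → 0 → 1.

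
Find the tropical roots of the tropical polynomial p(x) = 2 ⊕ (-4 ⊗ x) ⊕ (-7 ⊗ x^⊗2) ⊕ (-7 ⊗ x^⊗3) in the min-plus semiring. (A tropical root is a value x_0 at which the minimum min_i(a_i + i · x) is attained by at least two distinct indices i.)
Roots: {0, 3, 6}

Each tropical root is a break point of the lower envelope of the lines y = a_i + i · x (there are 4 lines, with slopes 0, 1, ..., 3). Only the lines that attain the minimum somewhere contribute to roots; other lines are dominated. Here the surviving (envelope) indices are i = 3, i = 2, i = 1, i = 0.
Intersections between consecutive envelope lines give the roots: for adjacent envelope indices i < j the intersection is x = (a_i − a_j) / (j − i). Reading off the sorted break points: {0, 3, 6}.
Verification: at each break x_0, at least two indices attain the minimum of min_i(a_i + i · x_0).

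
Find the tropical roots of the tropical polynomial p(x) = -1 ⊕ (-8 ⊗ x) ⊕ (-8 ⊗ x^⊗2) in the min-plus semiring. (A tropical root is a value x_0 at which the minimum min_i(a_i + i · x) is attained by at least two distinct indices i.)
Roots: {0, 7}

Each tropical root is a break point of the lower envelope of the lines y = a_i + i · x (there are 3 lines, with slopes 0, 1, ..., 2). Only the lines that attain the minimum somewhere contribute to roots; other lines are dominated. Here the surviving (envelope) indices are i = 2, i = 1, i = 0.
Intersections between consecutive envelope lines give the roots: for adjacent envelope indices i < j the intersection is x = (a_i − a_j) / (j − i). Reading off the sorted break points: {0, 7}.
Verification: at each break x_0, at least two indices attain the minimum of min_i(a_i + i · x_0).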